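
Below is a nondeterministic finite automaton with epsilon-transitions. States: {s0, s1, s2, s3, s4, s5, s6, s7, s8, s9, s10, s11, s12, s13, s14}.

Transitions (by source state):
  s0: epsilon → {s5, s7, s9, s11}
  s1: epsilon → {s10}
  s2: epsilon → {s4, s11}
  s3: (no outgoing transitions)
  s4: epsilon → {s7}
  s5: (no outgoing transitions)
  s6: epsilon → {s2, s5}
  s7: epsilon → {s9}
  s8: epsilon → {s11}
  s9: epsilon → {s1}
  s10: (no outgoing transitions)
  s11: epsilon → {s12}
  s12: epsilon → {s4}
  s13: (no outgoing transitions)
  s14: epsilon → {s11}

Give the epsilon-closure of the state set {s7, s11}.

Start with {s7, s11}.
From s7 via epsilon: add s9.
From s11 via epsilon: add s12.
From s9 via epsilon: add s1.
From s12 via epsilon: add s4.
From s1 via epsilon: add s10.
No new states can be added; the closed set is {s1, s4, s7, s9, s10, s11, s12}.

{s1, s4, s7, s9, s10, s11, s12}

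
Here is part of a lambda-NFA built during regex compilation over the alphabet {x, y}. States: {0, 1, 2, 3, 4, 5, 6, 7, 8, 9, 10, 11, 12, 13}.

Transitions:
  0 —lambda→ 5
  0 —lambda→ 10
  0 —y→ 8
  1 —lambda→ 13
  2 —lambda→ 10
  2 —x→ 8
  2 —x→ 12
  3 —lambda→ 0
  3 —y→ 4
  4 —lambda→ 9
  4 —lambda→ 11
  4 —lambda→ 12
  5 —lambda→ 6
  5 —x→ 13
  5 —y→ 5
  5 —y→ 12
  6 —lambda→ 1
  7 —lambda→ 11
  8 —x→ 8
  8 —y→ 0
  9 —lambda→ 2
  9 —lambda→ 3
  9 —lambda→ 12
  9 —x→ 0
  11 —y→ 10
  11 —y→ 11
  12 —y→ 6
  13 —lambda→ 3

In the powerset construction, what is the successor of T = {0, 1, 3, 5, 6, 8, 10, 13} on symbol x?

5 on x → {13}.
8 on x → {8}.
No x-transition from 0, 1, 3, 6, 10, 13.
Union after reading x: {8, 13}.
Now take the lambda-closure:
From 13 via lambda: add 3.
From 3 via lambda: add 0.
From 0 via lambda: add 5, 10.
From 5 via lambda: add 6.
From 6 via lambda: add 1.
No new states can be added; the closed set is {0, 1, 3, 5, 6, 8, 10, 13}.

{0, 1, 3, 5, 6, 8, 10, 13}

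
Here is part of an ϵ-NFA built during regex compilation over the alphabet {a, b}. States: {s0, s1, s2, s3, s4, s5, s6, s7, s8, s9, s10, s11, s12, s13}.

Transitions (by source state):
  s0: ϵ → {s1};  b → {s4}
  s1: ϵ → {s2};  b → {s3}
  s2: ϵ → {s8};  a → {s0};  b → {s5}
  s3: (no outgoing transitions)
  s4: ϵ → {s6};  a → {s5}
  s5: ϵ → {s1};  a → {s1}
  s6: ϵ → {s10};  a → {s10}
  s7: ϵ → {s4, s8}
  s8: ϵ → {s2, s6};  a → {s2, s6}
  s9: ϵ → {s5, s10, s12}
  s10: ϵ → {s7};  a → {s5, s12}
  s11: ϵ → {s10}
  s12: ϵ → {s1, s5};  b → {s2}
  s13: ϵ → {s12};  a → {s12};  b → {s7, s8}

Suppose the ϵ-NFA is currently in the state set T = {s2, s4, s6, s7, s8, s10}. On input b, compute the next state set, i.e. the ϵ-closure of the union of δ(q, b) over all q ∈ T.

{s1, s2, s4, s5, s6, s7, s8, s10}

s2 on b → {s5}.
No b-transition from s4, s6, s7, s8, s10.
Union after reading b: {s5}.
Now take the ϵ-closure:
From s5 via ϵ: add s1.
From s1 via ϵ: add s2.
From s2 via ϵ: add s8.
From s8 via ϵ: add s6.
From s6 via ϵ: add s10.
From s10 via ϵ: add s7.
From s7 via ϵ: add s4.
No new states can be added; the closed set is {s1, s2, s4, s5, s6, s7, s8, s10}.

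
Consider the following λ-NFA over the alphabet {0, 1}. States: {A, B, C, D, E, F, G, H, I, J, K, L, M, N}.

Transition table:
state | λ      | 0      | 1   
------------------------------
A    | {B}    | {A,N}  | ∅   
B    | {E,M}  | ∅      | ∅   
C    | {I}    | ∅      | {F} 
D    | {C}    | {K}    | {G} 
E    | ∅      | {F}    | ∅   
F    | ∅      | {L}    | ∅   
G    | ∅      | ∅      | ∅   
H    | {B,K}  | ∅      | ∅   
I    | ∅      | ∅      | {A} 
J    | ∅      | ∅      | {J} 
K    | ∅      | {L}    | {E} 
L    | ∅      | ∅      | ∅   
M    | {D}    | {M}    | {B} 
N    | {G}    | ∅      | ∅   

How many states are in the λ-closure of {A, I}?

Start with {A, I}.
From A via λ: add B.
From B via λ: add E, M.
From M via λ: add D.
From D via λ: add C.
λ-closure = {A, B, C, D, E, I, M}, which has 7 states.

7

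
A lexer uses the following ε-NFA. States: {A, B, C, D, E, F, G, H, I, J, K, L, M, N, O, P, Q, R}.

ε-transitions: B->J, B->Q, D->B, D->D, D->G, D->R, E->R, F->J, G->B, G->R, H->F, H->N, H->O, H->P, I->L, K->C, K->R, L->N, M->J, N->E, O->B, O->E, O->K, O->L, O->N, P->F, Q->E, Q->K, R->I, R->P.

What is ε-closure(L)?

Start with {L}.
From L via ε: add N.
From N via ε: add E.
From E via ε: add R.
From R via ε: add I, P.
From P via ε: add F.
From F via ε: add J.
No new states can be added; the closed set is {E, F, I, J, L, N, P, R}.

{E, F, I, J, L, N, P, R}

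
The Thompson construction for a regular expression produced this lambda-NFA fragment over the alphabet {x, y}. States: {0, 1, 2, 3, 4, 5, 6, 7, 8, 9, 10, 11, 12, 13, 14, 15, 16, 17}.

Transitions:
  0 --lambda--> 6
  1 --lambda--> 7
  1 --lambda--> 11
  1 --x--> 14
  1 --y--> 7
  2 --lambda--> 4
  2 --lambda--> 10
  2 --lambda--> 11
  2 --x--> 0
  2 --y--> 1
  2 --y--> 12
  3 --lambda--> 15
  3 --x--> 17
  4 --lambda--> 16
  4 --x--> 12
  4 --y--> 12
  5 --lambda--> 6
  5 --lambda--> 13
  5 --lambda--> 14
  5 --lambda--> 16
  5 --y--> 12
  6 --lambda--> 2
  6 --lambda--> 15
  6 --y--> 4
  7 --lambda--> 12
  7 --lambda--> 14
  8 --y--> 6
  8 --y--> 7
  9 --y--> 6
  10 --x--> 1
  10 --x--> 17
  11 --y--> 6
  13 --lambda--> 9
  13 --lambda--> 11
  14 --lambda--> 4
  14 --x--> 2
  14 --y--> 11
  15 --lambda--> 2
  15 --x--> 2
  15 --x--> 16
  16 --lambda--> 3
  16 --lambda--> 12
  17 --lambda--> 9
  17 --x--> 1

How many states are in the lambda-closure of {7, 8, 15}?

Start with {7, 8, 15}.
From 7 via lambda: add 12, 14.
From 15 via lambda: add 2.
From 2 via lambda: add 4, 10, 11.
From 4 via lambda: add 16.
From 16 via lambda: add 3.
lambda-closure = {2, 3, 4, 7, 8, 10, 11, 12, 14, 15, 16}, which has 11 states.

11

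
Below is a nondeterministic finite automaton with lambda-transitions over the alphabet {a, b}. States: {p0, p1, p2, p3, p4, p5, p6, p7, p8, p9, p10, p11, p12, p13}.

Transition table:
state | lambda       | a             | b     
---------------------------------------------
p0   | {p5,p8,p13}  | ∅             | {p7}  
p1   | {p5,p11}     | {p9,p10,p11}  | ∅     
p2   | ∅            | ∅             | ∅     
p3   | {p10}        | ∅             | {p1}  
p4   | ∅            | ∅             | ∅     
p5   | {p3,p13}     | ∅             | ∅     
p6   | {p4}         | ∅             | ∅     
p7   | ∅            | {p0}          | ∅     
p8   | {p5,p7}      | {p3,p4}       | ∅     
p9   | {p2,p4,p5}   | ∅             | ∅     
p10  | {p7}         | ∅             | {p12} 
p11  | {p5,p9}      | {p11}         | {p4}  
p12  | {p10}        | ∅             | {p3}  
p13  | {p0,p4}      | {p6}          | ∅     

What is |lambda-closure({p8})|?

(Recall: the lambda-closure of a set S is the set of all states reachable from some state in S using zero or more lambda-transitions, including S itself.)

Start with {p8}.
From p8 via lambda: add p5, p7.
From p5 via lambda: add p3, p13.
From p3 via lambda: add p10.
From p13 via lambda: add p0, p4.
lambda-closure = {p0, p3, p4, p5, p7, p8, p10, p13}, which has 8 states.

8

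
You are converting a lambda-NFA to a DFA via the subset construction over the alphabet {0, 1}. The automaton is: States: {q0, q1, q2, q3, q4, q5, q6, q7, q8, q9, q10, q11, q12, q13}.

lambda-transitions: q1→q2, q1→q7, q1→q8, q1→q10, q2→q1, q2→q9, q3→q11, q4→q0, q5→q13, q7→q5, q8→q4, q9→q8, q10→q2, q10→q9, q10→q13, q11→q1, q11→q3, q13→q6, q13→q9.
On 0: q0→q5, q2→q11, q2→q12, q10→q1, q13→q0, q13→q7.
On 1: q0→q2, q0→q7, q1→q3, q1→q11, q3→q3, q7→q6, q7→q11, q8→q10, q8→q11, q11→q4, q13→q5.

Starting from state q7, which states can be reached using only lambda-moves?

{q0, q4, q5, q6, q7, q8, q9, q13}

Start with {q7}.
From q7 via lambda: add q5.
From q5 via lambda: add q13.
From q13 via lambda: add q6, q9.
From q9 via lambda: add q8.
From q8 via lambda: add q4.
From q4 via lambda: add q0.
No new states can be added; the closed set is {q0, q4, q5, q6, q7, q8, q9, q13}.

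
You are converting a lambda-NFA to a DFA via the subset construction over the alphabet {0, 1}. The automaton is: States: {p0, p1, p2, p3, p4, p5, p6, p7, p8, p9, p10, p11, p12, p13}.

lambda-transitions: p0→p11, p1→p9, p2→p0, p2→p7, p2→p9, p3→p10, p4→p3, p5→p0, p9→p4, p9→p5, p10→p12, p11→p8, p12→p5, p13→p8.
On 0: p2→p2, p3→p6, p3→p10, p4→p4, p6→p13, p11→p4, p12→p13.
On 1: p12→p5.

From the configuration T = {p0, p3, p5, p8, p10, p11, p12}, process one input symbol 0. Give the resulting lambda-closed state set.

p3 on 0 → {p6, p10}.
p11 on 0 → {p4}.
p12 on 0 → {p13}.
No 0-transition from p0, p5, p8, p10.
Union after reading 0: {p4, p6, p10, p13}.
Now take the lambda-closure:
From p4 via lambda: add p3.
From p10 via lambda: add p12.
From p13 via lambda: add p8.
From p12 via lambda: add p5.
From p5 via lambda: add p0.
From p0 via lambda: add p11.
No new states can be added; the closed set is {p0, p3, p4, p5, p6, p8, p10, p11, p12, p13}.

{p0, p3, p4, p5, p6, p8, p10, p11, p12, p13}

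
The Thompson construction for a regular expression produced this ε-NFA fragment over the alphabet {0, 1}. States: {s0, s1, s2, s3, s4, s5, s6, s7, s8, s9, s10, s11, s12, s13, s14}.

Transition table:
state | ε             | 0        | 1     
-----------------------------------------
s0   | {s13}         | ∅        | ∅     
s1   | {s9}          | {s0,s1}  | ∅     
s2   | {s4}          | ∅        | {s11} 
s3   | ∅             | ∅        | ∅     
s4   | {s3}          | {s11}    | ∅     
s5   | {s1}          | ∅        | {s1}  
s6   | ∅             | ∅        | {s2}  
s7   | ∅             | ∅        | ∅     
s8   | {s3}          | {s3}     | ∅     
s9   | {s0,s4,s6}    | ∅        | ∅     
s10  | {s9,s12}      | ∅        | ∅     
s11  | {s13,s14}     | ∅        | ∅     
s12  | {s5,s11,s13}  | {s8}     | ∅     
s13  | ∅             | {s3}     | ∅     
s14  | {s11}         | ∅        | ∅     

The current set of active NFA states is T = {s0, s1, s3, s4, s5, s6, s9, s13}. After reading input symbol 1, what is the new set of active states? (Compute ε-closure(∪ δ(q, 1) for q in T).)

{s0, s1, s2, s3, s4, s6, s9, s13}

s5 on 1 → {s1}.
s6 on 1 → {s2}.
No 1-transition from s0, s1, s3, s4, s9, s13.
Union after reading 1: {s1, s2}.
Now take the ε-closure:
From s1 via ε: add s9.
From s2 via ε: add s4.
From s4 via ε: add s3.
From s9 via ε: add s0, s6.
From s0 via ε: add s13.
No new states can be added; the closed set is {s0, s1, s2, s3, s4, s6, s9, s13}.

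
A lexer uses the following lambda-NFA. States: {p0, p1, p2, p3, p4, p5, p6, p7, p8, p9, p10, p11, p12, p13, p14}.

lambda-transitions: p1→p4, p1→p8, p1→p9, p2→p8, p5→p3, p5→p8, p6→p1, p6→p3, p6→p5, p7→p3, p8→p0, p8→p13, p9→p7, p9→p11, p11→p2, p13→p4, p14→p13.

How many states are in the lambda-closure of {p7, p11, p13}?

8

Start with {p7, p11, p13}.
From p7 via lambda: add p3.
From p11 via lambda: add p2.
From p13 via lambda: add p4.
From p2 via lambda: add p8.
From p8 via lambda: add p0.
lambda-closure = {p0, p2, p3, p4, p7, p8, p11, p13}, which has 8 states.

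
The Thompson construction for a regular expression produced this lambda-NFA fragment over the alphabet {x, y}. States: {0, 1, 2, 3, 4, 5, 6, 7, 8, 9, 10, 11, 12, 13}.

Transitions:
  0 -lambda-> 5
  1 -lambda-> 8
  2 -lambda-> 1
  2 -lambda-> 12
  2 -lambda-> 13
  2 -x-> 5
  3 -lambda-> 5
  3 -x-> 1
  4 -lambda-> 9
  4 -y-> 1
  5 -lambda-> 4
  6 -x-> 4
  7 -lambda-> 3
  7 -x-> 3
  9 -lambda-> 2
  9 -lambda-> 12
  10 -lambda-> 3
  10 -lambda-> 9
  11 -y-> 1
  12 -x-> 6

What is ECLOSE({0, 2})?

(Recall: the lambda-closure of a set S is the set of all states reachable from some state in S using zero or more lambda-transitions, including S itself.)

Start with {0, 2}.
From 0 via lambda: add 5.
From 2 via lambda: add 1, 12, 13.
From 1 via lambda: add 8.
From 5 via lambda: add 4.
From 4 via lambda: add 9.
No new states can be added; the closed set is {0, 1, 2, 4, 5, 8, 9, 12, 13}.

{0, 1, 2, 4, 5, 8, 9, 12, 13}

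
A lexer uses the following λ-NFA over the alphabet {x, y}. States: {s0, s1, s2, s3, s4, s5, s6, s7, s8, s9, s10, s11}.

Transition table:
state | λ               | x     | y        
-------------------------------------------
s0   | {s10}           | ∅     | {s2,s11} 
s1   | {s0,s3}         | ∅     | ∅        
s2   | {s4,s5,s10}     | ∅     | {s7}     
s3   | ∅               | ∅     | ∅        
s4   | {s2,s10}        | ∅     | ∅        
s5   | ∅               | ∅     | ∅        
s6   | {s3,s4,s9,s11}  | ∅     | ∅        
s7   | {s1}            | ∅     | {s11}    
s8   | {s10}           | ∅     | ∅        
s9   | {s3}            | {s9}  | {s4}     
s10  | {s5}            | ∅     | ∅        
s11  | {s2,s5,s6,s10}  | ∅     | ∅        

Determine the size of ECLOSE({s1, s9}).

Start with {s1, s9}.
From s1 via λ: add s0, s3.
From s0 via λ: add s10.
From s10 via λ: add s5.
λ-closure = {s0, s1, s3, s5, s9, s10}, which has 6 states.

6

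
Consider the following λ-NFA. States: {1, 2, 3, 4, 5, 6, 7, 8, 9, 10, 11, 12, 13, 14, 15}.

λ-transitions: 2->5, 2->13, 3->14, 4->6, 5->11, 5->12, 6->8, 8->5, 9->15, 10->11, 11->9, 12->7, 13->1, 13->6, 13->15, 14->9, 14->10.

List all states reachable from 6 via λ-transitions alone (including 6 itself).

{5, 6, 7, 8, 9, 11, 12, 15}

Start with {6}.
From 6 via λ: add 8.
From 8 via λ: add 5.
From 5 via λ: add 11, 12.
From 11 via λ: add 9.
From 12 via λ: add 7.
From 9 via λ: add 15.
No new states can be added; the closed set is {5, 6, 7, 8, 9, 11, 12, 15}.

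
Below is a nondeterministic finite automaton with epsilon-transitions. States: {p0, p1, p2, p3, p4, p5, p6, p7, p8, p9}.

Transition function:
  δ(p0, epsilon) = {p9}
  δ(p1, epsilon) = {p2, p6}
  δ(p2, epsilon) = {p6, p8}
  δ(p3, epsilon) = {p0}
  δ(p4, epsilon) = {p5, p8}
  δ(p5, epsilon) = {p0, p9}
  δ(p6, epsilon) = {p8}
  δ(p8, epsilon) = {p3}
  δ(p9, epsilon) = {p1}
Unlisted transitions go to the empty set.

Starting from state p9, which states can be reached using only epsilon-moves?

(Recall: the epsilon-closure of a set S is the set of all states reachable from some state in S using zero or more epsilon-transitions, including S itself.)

{p0, p1, p2, p3, p6, p8, p9}

Start with {p9}.
From p9 via epsilon: add p1.
From p1 via epsilon: add p2, p6.
From p2 via epsilon: add p8.
From p8 via epsilon: add p3.
From p3 via epsilon: add p0.
No new states can be added; the closed set is {p0, p1, p2, p3, p6, p8, p9}.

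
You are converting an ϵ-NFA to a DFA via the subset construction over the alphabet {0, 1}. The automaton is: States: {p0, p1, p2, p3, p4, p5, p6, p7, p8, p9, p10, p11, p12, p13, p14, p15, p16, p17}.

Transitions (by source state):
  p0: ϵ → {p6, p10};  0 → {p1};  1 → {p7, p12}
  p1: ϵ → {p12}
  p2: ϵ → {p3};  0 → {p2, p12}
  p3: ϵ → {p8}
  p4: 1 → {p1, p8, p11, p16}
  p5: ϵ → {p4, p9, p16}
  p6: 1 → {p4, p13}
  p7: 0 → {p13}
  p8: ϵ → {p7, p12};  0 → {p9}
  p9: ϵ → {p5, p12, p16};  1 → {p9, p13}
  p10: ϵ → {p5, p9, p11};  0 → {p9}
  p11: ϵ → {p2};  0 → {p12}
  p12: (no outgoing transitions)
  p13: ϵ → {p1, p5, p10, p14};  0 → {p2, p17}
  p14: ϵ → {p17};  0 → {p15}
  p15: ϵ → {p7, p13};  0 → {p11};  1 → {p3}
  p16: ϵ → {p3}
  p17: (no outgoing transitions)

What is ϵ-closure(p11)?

{p2, p3, p7, p8, p11, p12}

Start with {p11}.
From p11 via ϵ: add p2.
From p2 via ϵ: add p3.
From p3 via ϵ: add p8.
From p8 via ϵ: add p7, p12.
No new states can be added; the closed set is {p2, p3, p7, p8, p11, p12}.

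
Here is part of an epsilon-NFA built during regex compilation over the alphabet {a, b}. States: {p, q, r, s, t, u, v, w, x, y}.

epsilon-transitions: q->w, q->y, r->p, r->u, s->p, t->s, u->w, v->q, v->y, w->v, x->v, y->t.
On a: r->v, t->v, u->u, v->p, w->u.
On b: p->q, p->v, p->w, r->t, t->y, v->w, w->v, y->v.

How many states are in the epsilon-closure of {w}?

7

Start with {w}.
From w via epsilon: add v.
From v via epsilon: add q, y.
From y via epsilon: add t.
From t via epsilon: add s.
From s via epsilon: add p.
epsilon-closure = {p, q, s, t, v, w, y}, which has 7 states.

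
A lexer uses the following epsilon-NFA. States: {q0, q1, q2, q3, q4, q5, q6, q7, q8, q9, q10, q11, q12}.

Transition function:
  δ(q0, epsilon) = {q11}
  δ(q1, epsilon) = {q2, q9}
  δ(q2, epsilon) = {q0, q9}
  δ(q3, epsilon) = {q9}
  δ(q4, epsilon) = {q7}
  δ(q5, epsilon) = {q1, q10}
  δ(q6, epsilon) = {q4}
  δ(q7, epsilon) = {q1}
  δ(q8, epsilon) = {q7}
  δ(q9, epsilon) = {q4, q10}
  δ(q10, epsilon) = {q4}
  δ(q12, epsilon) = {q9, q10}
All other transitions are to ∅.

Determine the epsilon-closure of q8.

{q0, q1, q2, q4, q7, q8, q9, q10, q11}

Start with {q8}.
From q8 via epsilon: add q7.
From q7 via epsilon: add q1.
From q1 via epsilon: add q2, q9.
From q2 via epsilon: add q0.
From q9 via epsilon: add q4, q10.
From q0 via epsilon: add q11.
No new states can be added; the closed set is {q0, q1, q2, q4, q7, q8, q9, q10, q11}.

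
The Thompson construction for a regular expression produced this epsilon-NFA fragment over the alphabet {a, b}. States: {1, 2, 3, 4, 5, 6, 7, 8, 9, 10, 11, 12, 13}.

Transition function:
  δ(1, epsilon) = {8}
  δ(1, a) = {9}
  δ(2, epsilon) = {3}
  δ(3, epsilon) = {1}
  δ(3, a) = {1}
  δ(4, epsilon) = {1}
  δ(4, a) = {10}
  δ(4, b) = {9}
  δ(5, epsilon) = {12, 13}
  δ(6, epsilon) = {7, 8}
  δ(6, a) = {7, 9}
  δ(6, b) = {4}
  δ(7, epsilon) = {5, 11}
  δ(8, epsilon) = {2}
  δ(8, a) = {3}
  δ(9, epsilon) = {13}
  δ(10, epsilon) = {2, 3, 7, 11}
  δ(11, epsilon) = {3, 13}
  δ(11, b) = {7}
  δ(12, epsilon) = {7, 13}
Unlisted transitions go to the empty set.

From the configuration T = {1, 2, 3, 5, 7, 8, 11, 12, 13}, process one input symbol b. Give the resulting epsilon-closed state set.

{1, 2, 3, 5, 7, 8, 11, 12, 13}

11 on b → {7}.
No b-transition from 1, 2, 3, 5, 7, 8, 12, 13.
Union after reading b: {7}.
Now take the epsilon-closure:
From 7 via epsilon: add 5, 11.
From 5 via epsilon: add 12, 13.
From 11 via epsilon: add 3.
From 3 via epsilon: add 1.
From 1 via epsilon: add 8.
From 8 via epsilon: add 2.
No new states can be added; the closed set is {1, 2, 3, 5, 7, 8, 11, 12, 13}.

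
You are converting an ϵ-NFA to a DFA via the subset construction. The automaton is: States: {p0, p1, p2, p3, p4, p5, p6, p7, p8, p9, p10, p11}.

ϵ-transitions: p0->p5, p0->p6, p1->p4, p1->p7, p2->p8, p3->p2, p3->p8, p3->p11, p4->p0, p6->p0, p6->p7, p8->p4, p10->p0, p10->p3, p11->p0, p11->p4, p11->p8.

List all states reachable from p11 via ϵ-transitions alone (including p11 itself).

{p0, p4, p5, p6, p7, p8, p11}

Start with {p11}.
From p11 via ϵ: add p0, p4, p8.
From p0 via ϵ: add p5, p6.
From p6 via ϵ: add p7.
No new states can be added; the closed set is {p0, p4, p5, p6, p7, p8, p11}.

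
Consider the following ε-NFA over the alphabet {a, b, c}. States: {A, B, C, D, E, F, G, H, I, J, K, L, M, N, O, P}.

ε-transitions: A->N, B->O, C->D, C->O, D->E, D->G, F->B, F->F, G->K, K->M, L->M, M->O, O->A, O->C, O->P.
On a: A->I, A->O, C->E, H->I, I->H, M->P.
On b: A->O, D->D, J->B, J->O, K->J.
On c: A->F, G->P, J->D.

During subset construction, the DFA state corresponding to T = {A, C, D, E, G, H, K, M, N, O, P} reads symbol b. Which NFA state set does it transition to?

A on b → {O}.
D on b → {D}.
K on b → {J}.
No b-transition from C, E, G, H, M, N, O, P.
Union after reading b: {D, J, O}.
Now take the ε-closure:
From D via ε: add E, G.
From O via ε: add A, C, P.
From A via ε: add N.
From G via ε: add K.
From K via ε: add M.
No new states can be added; the closed set is {A, C, D, E, G, J, K, M, N, O, P}.

{A, C, D, E, G, J, K, M, N, O, P}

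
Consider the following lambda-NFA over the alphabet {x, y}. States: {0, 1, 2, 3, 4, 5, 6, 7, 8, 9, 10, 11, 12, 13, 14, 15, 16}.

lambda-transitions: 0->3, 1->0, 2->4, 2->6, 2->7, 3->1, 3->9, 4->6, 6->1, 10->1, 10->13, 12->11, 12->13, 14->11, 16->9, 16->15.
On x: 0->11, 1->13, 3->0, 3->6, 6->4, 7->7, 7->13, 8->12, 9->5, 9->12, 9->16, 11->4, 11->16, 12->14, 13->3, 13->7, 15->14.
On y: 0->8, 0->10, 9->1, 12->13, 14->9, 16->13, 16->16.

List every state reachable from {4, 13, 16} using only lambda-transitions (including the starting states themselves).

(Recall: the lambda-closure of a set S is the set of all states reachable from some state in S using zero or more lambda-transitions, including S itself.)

{0, 1, 3, 4, 6, 9, 13, 15, 16}

Start with {4, 13, 16}.
From 4 via lambda: add 6.
From 16 via lambda: add 9, 15.
From 6 via lambda: add 1.
From 1 via lambda: add 0.
From 0 via lambda: add 3.
No new states can be added; the closed set is {0, 1, 3, 4, 6, 9, 13, 15, 16}.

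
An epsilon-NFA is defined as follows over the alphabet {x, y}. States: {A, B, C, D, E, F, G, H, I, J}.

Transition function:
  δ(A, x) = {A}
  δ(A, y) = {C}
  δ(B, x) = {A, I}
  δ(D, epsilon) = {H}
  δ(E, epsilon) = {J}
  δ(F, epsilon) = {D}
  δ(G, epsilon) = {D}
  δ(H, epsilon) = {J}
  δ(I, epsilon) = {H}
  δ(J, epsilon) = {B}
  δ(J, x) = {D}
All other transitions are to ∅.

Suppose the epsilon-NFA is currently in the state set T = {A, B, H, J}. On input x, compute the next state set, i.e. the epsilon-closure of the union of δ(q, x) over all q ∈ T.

{A, B, D, H, I, J}

A on x → {A}.
B on x → {A, I}.
J on x → {D}.
No x-transition from H.
Union after reading x: {A, D, I}.
Now take the epsilon-closure:
From D via epsilon: add H.
From H via epsilon: add J.
From J via epsilon: add B.
No new states can be added; the closed set is {A, B, D, H, I, J}.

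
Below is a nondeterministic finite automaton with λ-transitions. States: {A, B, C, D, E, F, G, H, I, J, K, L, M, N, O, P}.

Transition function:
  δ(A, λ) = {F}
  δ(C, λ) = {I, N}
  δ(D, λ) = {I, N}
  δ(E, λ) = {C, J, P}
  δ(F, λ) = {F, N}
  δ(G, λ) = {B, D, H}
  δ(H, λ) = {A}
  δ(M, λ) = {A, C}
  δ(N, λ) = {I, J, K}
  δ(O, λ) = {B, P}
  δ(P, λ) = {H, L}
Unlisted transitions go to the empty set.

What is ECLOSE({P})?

{A, F, H, I, J, K, L, N, P}

Start with {P}.
From P via λ: add H, L.
From H via λ: add A.
From A via λ: add F.
From F via λ: add N.
From N via λ: add I, J, K.
No new states can be added; the closed set is {A, F, H, I, J, K, L, N, P}.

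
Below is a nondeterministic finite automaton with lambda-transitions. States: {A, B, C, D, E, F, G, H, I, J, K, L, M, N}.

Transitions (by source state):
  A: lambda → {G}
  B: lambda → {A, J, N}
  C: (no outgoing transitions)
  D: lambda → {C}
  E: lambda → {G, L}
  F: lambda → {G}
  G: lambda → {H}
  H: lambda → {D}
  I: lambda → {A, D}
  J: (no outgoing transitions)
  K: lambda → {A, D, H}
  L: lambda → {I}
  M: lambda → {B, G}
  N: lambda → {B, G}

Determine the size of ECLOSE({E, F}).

9

Start with {E, F}.
From E via lambda: add G, L.
From G via lambda: add H.
From L via lambda: add I.
From H via lambda: add D.
From I via lambda: add A.
From D via lambda: add C.
lambda-closure = {A, C, D, E, F, G, H, I, L}, which has 9 states.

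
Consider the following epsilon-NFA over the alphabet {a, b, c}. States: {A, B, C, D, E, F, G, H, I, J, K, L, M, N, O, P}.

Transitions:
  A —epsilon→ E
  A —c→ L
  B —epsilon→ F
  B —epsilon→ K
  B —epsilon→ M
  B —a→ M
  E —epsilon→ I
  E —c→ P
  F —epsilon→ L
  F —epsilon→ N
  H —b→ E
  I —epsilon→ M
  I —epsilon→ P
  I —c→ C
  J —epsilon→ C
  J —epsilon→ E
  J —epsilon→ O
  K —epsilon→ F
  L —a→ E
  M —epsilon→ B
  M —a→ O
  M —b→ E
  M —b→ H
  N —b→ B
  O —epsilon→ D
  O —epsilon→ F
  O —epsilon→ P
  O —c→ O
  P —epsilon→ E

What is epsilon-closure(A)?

Start with {A}.
From A via epsilon: add E.
From E via epsilon: add I.
From I via epsilon: add M, P.
From M via epsilon: add B.
From B via epsilon: add F, K.
From F via epsilon: add L, N.
No new states can be added; the closed set is {A, B, E, F, I, K, L, M, N, P}.

{A, B, E, F, I, K, L, M, N, P}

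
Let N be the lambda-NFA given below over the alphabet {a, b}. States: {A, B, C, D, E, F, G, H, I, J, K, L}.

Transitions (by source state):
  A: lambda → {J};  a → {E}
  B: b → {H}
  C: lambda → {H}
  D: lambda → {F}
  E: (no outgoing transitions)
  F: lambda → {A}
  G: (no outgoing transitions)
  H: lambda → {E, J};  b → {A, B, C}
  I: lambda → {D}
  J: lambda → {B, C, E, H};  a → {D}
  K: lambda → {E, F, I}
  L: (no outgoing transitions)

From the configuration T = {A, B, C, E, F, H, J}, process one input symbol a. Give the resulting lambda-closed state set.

A on a → {E}.
J on a → {D}.
No a-transition from B, C, E, F, H.
Union after reading a: {D, E}.
Now take the lambda-closure:
From D via lambda: add F.
From F via lambda: add A.
From A via lambda: add J.
From J via lambda: add B, C, H.
No new states can be added; the closed set is {A, B, C, D, E, F, H, J}.

{A, B, C, D, E, F, H, J}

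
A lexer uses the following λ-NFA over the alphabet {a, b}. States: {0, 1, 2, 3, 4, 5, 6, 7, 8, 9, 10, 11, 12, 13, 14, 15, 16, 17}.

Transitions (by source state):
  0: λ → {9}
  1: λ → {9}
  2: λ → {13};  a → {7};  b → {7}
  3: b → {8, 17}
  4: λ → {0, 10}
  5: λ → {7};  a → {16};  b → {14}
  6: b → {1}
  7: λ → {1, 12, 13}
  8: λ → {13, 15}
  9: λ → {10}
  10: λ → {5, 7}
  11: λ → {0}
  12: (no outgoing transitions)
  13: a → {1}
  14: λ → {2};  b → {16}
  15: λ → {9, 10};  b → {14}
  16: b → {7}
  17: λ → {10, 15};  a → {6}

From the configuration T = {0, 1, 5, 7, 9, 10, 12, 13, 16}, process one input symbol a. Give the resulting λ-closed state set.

5 on a → {16}.
13 on a → {1}.
No a-transition from 0, 1, 7, 9, 10, 12, 16.
Union after reading a: {1, 16}.
Now take the λ-closure:
From 1 via λ: add 9.
From 9 via λ: add 10.
From 10 via λ: add 5, 7.
From 7 via λ: add 12, 13.
No new states can be added; the closed set is {1, 5, 7, 9, 10, 12, 13, 16}.

{1, 5, 7, 9, 10, 12, 13, 16}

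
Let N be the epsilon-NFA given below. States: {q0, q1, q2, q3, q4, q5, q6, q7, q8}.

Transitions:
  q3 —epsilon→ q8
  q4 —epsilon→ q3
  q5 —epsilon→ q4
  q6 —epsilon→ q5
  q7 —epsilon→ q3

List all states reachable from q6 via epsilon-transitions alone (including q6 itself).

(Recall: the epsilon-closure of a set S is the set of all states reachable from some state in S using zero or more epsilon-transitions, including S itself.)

Start with {q6}.
From q6 via epsilon: add q5.
From q5 via epsilon: add q4.
From q4 via epsilon: add q3.
From q3 via epsilon: add q8.
No new states can be added; the closed set is {q3, q4, q5, q6, q8}.

{q3, q4, q5, q6, q8}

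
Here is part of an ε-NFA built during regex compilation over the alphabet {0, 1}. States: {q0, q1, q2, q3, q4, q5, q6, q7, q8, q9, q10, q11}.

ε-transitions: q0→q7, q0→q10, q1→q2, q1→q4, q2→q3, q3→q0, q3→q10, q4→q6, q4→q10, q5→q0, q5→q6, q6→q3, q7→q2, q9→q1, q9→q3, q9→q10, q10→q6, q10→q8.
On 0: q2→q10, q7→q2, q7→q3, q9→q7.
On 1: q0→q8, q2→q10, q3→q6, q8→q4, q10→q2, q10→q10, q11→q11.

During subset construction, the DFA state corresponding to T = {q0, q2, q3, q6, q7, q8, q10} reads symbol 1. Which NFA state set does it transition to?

{q0, q2, q3, q4, q6, q7, q8, q10}

q0 on 1 → {q8}.
q2 on 1 → {q10}.
q3 on 1 → {q6}.
q8 on 1 → {q4}.
q10 on 1 → {q2, q10}.
No 1-transition from q6, q7.
Union after reading 1: {q2, q4, q6, q8, q10}.
Now take the ε-closure:
From q2 via ε: add q3.
From q3 via ε: add q0.
From q0 via ε: add q7.
No new states can be added; the closed set is {q0, q2, q3, q4, q6, q7, q8, q10}.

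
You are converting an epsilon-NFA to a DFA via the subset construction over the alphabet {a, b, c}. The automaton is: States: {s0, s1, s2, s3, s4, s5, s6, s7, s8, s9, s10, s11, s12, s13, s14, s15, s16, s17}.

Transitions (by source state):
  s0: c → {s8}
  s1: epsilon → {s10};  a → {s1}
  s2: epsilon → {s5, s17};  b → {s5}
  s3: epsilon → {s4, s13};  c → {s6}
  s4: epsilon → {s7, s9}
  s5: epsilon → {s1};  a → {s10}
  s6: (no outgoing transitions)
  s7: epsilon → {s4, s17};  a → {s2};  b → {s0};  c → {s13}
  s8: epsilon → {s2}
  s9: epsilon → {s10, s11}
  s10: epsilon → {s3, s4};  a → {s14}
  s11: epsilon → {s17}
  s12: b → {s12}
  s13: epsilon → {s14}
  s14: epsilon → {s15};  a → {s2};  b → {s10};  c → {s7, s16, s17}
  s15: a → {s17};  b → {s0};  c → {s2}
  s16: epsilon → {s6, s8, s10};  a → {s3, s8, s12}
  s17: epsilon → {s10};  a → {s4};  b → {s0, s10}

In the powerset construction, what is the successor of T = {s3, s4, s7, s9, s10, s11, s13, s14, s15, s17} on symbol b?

{s0, s3, s4, s7, s9, s10, s11, s13, s14, s15, s17}

s7 on b → {s0}.
s14 on b → {s10}.
s15 on b → {s0}.
s17 on b → {s0, s10}.
No b-transition from s3, s4, s9, s10, s11, s13.
Union after reading b: {s0, s10}.
Now take the epsilon-closure:
From s10 via epsilon: add s3, s4.
From s3 via epsilon: add s13.
From s4 via epsilon: add s7, s9.
From s7 via epsilon: add s17.
From s9 via epsilon: add s11.
From s13 via epsilon: add s14.
From s14 via epsilon: add s15.
No new states can be added; the closed set is {s0, s3, s4, s7, s9, s10, s11, s13, s14, s15, s17}.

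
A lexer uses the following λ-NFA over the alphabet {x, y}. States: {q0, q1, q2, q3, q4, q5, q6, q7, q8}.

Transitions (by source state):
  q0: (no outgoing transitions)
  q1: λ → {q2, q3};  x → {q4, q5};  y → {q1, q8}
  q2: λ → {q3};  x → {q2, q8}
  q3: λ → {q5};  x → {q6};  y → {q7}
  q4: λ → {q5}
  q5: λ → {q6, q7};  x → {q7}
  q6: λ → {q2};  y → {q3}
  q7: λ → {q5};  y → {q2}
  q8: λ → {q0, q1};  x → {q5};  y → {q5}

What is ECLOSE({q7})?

{q2, q3, q5, q6, q7}

Start with {q7}.
From q7 via λ: add q5.
From q5 via λ: add q6.
From q6 via λ: add q2.
From q2 via λ: add q3.
No new states can be added; the closed set is {q2, q3, q5, q6, q7}.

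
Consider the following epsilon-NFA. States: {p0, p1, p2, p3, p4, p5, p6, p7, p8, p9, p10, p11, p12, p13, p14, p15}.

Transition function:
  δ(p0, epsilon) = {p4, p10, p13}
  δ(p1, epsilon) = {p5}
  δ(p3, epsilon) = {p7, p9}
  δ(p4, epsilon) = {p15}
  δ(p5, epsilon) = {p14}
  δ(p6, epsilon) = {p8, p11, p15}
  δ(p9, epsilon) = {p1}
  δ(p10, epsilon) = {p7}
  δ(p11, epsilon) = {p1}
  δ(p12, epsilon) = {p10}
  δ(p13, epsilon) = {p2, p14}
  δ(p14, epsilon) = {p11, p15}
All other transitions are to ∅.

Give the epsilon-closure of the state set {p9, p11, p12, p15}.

Start with {p9, p11, p12, p15}.
From p9 via epsilon: add p1.
From p12 via epsilon: add p10.
From p1 via epsilon: add p5.
From p10 via epsilon: add p7.
From p5 via epsilon: add p14.
No new states can be added; the closed set is {p1, p5, p7, p9, p10, p11, p12, p14, p15}.

{p1, p5, p7, p9, p10, p11, p12, p14, p15}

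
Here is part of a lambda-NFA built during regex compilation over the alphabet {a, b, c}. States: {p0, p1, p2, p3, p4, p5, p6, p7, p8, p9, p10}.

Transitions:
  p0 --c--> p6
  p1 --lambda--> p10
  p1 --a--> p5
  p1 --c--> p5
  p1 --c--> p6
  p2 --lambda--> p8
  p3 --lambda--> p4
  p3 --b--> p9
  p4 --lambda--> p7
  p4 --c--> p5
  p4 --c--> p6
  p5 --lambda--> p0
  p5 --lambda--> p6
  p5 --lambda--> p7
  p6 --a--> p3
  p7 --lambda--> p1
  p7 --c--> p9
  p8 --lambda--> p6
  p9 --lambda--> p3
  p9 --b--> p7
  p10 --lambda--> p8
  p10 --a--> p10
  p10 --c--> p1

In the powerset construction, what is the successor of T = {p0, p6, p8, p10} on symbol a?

{p1, p3, p4, p6, p7, p8, p10}

p6 on a → {p3}.
p10 on a → {p10}.
No a-transition from p0, p8.
Union after reading a: {p3, p10}.
Now take the lambda-closure:
From p3 via lambda: add p4.
From p10 via lambda: add p8.
From p4 via lambda: add p7.
From p8 via lambda: add p6.
From p7 via lambda: add p1.
No new states can be added; the closed set is {p1, p3, p4, p6, p7, p8, p10}.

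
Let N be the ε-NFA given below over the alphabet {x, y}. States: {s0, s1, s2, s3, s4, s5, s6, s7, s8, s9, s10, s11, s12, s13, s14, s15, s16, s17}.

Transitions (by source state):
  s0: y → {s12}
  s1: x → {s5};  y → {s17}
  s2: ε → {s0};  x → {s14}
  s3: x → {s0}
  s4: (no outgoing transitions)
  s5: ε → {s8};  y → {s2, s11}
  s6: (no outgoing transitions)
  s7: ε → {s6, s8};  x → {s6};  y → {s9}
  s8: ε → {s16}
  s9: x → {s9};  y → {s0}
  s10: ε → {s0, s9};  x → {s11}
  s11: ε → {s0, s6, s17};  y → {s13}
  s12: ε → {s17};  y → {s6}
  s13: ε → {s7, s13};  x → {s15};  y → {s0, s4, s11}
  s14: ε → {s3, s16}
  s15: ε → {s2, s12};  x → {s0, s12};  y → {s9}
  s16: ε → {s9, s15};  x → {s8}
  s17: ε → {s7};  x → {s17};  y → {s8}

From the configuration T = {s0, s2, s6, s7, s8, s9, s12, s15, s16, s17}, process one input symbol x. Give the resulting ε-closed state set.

{s0, s2, s3, s6, s7, s8, s9, s12, s14, s15, s16, s17}

s2 on x → {s14}.
s7 on x → {s6}.
s9 on x → {s9}.
s15 on x → {s0, s12}.
s16 on x → {s8}.
s17 on x → {s17}.
No x-transition from s0, s6, s8, s12.
Union after reading x: {s0, s6, s8, s9, s12, s14, s17}.
Now take the ε-closure:
From s8 via ε: add s16.
From s14 via ε: add s3.
From s17 via ε: add s7.
From s16 via ε: add s15.
From s15 via ε: add s2.
No new states can be added; the closed set is {s0, s2, s3, s6, s7, s8, s9, s12, s14, s15, s16, s17}.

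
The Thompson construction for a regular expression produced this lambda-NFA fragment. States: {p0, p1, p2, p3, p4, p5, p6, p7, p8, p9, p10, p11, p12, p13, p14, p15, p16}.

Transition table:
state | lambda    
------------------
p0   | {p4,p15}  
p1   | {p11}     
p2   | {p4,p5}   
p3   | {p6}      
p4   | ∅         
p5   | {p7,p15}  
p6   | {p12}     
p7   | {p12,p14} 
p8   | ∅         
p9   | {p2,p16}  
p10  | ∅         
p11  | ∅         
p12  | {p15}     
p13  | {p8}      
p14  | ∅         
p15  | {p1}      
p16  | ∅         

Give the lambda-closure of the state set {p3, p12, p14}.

Start with {p3, p12, p14}.
From p3 via lambda: add p6.
From p12 via lambda: add p15.
From p15 via lambda: add p1.
From p1 via lambda: add p11.
No new states can be added; the closed set is {p1, p3, p6, p11, p12, p14, p15}.

{p1, p3, p6, p11, p12, p14, p15}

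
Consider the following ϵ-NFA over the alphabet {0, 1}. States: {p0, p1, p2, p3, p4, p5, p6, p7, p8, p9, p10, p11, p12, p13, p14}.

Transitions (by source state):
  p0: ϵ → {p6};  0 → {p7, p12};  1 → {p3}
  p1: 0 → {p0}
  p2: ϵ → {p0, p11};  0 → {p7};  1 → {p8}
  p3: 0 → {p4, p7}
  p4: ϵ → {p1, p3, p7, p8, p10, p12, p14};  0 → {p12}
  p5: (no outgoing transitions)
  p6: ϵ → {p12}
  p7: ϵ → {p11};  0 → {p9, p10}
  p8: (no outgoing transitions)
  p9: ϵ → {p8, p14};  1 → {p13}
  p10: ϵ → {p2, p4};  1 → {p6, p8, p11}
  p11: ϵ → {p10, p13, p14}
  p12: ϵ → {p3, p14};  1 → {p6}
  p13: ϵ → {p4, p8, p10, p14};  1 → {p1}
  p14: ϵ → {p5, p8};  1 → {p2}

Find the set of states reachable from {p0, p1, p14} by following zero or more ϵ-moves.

{p0, p1, p3, p5, p6, p8, p12, p14}

Start with {p0, p1, p14}.
From p0 via ϵ: add p6.
From p14 via ϵ: add p5, p8.
From p6 via ϵ: add p12.
From p12 via ϵ: add p3.
No new states can be added; the closed set is {p0, p1, p3, p5, p6, p8, p12, p14}.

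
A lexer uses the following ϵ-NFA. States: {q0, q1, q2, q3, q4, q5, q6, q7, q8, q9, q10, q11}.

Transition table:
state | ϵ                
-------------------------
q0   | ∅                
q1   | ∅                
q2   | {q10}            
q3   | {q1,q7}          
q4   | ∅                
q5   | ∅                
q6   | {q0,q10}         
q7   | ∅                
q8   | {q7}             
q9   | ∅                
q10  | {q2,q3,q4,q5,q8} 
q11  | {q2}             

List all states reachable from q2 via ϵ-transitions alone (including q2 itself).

Start with {q2}.
From q2 via ϵ: add q10.
From q10 via ϵ: add q3, q4, q5, q8.
From q3 via ϵ: add q1, q7.
No new states can be added; the closed set is {q1, q2, q3, q4, q5, q7, q8, q10}.

{q1, q2, q3, q4, q5, q7, q8, q10}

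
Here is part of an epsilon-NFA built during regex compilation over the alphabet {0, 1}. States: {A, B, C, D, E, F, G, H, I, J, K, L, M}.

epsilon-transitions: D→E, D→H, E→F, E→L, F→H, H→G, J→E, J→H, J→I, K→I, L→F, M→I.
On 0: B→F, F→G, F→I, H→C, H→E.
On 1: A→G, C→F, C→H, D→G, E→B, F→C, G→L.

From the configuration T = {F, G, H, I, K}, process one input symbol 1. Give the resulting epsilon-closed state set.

F on 1 → {C}.
G on 1 → {L}.
No 1-transition from H, I, K.
Union after reading 1: {C, L}.
Now take the epsilon-closure:
From L via epsilon: add F.
From F via epsilon: add H.
From H via epsilon: add G.
No new states can be added; the closed set is {C, F, G, H, L}.

{C, F, G, H, L}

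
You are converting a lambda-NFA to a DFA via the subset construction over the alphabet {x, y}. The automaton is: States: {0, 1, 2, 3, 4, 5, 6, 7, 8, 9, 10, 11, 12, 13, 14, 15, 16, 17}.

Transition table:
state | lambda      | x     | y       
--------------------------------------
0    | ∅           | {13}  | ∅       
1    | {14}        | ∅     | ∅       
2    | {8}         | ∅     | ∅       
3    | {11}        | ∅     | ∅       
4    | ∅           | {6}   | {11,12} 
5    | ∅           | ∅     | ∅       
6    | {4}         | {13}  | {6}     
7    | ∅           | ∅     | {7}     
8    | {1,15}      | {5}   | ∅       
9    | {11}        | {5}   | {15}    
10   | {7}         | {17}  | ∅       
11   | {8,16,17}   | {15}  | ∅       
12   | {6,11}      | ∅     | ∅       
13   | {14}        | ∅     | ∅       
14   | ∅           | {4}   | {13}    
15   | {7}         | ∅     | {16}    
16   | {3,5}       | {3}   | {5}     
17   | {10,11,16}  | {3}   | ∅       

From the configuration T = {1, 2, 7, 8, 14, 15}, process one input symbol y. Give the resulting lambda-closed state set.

{1, 3, 5, 7, 8, 10, 11, 13, 14, 15, 16, 17}

7 on y → {7}.
14 on y → {13}.
15 on y → {16}.
No y-transition from 1, 2, 8.
Union after reading y: {7, 13, 16}.
Now take the lambda-closure:
From 13 via lambda: add 14.
From 16 via lambda: add 3, 5.
From 3 via lambda: add 11.
From 11 via lambda: add 8, 17.
From 8 via lambda: add 1, 15.
From 17 via lambda: add 10.
No new states can be added; the closed set is {1, 3, 5, 7, 8, 10, 11, 13, 14, 15, 16, 17}.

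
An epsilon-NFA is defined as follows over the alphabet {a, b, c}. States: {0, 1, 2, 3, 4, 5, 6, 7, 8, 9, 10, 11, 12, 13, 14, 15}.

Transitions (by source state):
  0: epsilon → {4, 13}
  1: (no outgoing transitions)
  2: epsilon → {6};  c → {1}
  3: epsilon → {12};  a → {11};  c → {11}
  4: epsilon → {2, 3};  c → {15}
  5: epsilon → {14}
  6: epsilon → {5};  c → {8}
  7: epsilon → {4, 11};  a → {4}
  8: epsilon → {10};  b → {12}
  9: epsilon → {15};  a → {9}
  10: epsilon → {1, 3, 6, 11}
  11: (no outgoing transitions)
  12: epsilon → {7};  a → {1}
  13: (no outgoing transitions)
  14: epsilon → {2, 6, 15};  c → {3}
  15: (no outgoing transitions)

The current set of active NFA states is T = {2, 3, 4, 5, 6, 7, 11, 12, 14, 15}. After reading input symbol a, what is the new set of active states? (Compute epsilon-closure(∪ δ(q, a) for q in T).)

{1, 2, 3, 4, 5, 6, 7, 11, 12, 14, 15}

3 on a → {11}.
7 on a → {4}.
12 on a → {1}.
No a-transition from 2, 4, 5, 6, 11, 14, 15.
Union after reading a: {1, 4, 11}.
Now take the epsilon-closure:
From 4 via epsilon: add 2, 3.
From 2 via epsilon: add 6.
From 3 via epsilon: add 12.
From 6 via epsilon: add 5.
From 12 via epsilon: add 7.
From 5 via epsilon: add 14.
From 14 via epsilon: add 15.
No new states can be added; the closed set is {1, 2, 3, 4, 5, 6, 7, 11, 12, 14, 15}.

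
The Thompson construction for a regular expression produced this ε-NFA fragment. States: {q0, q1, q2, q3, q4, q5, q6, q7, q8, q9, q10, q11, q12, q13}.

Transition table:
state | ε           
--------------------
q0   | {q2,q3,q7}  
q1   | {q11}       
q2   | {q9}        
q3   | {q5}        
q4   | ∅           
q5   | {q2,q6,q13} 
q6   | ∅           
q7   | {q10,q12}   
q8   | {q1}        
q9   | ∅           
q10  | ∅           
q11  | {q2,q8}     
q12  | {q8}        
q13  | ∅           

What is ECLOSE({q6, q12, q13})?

Start with {q6, q12, q13}.
From q12 via ε: add q8.
From q8 via ε: add q1.
From q1 via ε: add q11.
From q11 via ε: add q2.
From q2 via ε: add q9.
No new states can be added; the closed set is {q1, q2, q6, q8, q9, q11, q12, q13}.

{q1, q2, q6, q8, q9, q11, q12, q13}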